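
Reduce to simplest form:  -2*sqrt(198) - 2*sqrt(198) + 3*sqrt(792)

2*sqrt(198) = 6*sqrt(22); 2*sqrt(198) = 6*sqrt(22); 3*sqrt(792) = 18*sqrt(22)
Combine: (-6 - 6 + 18)·sqrt(22) = 6*sqrt(22)

6*sqrt(22)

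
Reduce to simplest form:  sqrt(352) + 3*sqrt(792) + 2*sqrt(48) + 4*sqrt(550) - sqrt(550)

sqrt(352) = 4*sqrt(22); 3*sqrt(792) = 18*sqrt(22); 2*sqrt(48) = 8*sqrt(3); 4*sqrt(550) = 20*sqrt(22); sqrt(550) = 5*sqrt(22)

8*sqrt(3) + 37*sqrt(22)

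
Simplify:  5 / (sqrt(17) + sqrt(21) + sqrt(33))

(-30*sqrt(1309) + 25*sqrt(33) + 145*sqrt(21) + 185*sqrt(17))/1403

Group as (sqrt(17) + sqrt(21)) + sqrt(33); multiply by (sqrt(17) + sqrt(21)) - sqrt(33), then rationalise the remaining surd.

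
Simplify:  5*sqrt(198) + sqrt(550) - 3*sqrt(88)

5*sqrt(198) = 15*sqrt(22); sqrt(550) = 5*sqrt(22); 3*sqrt(88) = 6*sqrt(22)
Combine: (15 + 5 - 6)·sqrt(22) = 14*sqrt(22)

14*sqrt(22)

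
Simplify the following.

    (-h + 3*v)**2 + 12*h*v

Expanding gives h**2 + 6*h*v + 9*v**2, a perfect square.

(h + 3*v)**2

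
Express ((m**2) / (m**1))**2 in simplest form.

m**2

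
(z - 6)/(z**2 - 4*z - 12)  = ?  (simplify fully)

1/(z + 2)

Factor: z**2 - 4*z - 12 = (z - 6)*(z + 2)
Cancel the common factor (z - 6).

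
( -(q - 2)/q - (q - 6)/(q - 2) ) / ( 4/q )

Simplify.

(-q² + 5*q - 2)/(2*q - 4)

Numerator: -(q - 2)/q - (q - 6)/(q - 2) = (-2*q² + 10*q - 4)/(q² - 2*q)
Denominator: 4/q = 4/q
Divide: ((-2*q² + 10*q - 4)/(q² - 2*q)) · (q/4) = (-q² + 5*q - 2)/(2*q - 4)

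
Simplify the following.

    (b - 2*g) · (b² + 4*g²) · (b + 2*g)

b⁴ - 16*g⁴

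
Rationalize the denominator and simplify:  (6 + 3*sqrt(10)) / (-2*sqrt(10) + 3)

Multiply numerator and denominator by 3 + 2*sqrt(10).
Denominator becomes -31; numerator becomes 21*sqrt(10) + 78.

(-78 - 21*sqrt(10))/31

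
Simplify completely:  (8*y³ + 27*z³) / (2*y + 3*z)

4*y² - 6*y*z + 9*z²

(2*y)^3 + (3*z)^3 = (2*y + 3*z)(4*y² - 6*y*z + 9*z²).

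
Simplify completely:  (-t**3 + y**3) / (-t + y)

Apply the difference-of-cubes factorisation and cancel (-t + y).

t**2 + t*y + y**2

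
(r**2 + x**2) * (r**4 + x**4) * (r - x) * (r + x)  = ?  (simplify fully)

r**8 - x**8

Pair the conjugate factors: (r+x)(r-x) = r**2 - x**2, then repeat with the next factor.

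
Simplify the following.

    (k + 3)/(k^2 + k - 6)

1/(k - 2)

Factor: k^2 + k - 6 = (k + 3)*(k - 2)
Cancel the common factor (k + 3).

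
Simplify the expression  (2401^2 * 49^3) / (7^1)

2401^2 = 7^8; 49^3 = 7^6; 7^1 = 7^1
Combine exponents: 7^13

7^13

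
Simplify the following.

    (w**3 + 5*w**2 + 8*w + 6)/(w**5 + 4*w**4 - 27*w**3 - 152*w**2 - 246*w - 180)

1/(w**2 - w - 30)

Factor: w**3 + 5*w**2 + 8*w + 6 = (w + 3)*(w**2 + 2*w + 2);  w**5 + 4*w**4 - 27*w**3 - 152*w**2 - 246*w - 180 = (w + 5)*(w + 3)*(w - 6)*(w**2 + 2*w + 2)
Cancel the common factors (w**2 + 2*w + 2), (w + 3).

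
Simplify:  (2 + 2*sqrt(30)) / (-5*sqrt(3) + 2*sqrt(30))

(10*sqrt(3) + 4*sqrt(30) + 30*sqrt(10) + 120)/45

Multiply numerator and denominator by 5*sqrt(3) + 2*sqrt(30).
Denominator becomes 45; numerator becomes 10*sqrt(3) + 4*sqrt(30) + 30*sqrt(10) + 120.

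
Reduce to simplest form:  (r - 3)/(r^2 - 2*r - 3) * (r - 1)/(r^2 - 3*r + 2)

Factor: r^2 - 2*r - 3 = (r + 1)*(r - 3);  r^2 - 3*r + 2 = (r - 2)*(r - 1)
Cancel the common factors (r - 1), (r - 3).

1/(r^2 - r - 2)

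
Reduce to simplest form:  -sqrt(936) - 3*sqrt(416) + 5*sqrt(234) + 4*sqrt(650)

17*sqrt(26)

sqrt(936) = 6*sqrt(26); 3*sqrt(416) = 12*sqrt(26); 5*sqrt(234) = 15*sqrt(26); 4*sqrt(650) = 20*sqrt(26)
Combine: (-6 - 12 + 15 + 20)·sqrt(26) = 17*sqrt(26)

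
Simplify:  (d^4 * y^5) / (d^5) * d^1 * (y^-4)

y

Quotient: (d^-1) * y^5
Multiply by d^1 * (y^-4): add exponents.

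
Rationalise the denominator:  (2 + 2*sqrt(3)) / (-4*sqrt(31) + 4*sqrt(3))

Multiply numerator and denominator by 4*sqrt(3) + 4*sqrt(31).
Denominator becomes -448; numerator becomes 8*sqrt(3) + 24 + 8*sqrt(31) + 8*sqrt(93).

(-sqrt(93) - sqrt(31) - 3 - sqrt(3))/56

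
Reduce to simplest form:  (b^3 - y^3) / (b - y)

Factor as (a-b)(a^2+ab+b^2) with a=b, b=y.

b^2 + b*y + y^2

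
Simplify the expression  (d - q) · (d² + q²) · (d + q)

d⁴ - q⁴

Pair the conjugate factors: (d+q)(d-q) = d² - q², then repeat with the next factor.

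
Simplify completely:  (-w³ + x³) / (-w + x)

x^3 - w^3 = (-w + x)(w² + w*x + x²).

w² + w*x + x²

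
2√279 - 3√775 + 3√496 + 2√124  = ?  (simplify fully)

2√279 = 6*√31; 3√775 = 15*√31; 3√496 = 12*√31; 2√124 = 4*√31

7*√31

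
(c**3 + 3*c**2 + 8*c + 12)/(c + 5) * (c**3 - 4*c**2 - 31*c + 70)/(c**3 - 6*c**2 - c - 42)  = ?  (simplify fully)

c**2 - 4

Factor: c**3 + 3*c**2 + 8*c + 12 = (c**2 + c + 6)*(c + 2);  c**3 - 4*c**2 - 31*c + 70 = (c - 2)*(c - 7)*(c + 5);  c**3 - 6*c**2 - c - 42 = (c - 7)*(c**2 + c + 6)
Cancel the common factors (c**2 + c + 6), (c - 7), (c + 5).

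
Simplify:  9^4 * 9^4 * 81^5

3^36

9^4 = 3^8; 9^4 = 3^8; 81^5 = 3^20
Combine exponents: 3^36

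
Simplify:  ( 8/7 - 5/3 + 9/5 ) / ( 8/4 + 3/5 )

134/273

Numerator: 8/7 - 5/3 + 9/5 = 134/105
Denominator: 8/4 + 3/5 = 13/5
Divide: (134/105) · (5/13) = 134/273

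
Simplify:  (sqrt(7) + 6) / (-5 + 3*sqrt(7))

Multiply numerator and denominator by -3*sqrt(7) - 5.
Denominator becomes -38; numerator becomes -23*sqrt(7) - 51.

(51 + 23*sqrt(7))/38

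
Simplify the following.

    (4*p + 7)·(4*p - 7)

(4*p)^2 - (7)^2 = 16*p² - 49.

16*p² - 49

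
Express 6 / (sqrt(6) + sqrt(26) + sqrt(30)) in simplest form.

(-18*sqrt(130) + 3*sqrt(30) + 15*sqrt(26) + 75*sqrt(6))/155

Group as (sqrt(6) + sqrt(26)) + sqrt(30); multiply by (sqrt(6) + sqrt(26)) - sqrt(30), then rationalise the remaining surd.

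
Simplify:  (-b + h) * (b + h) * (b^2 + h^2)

-b^4 + h^4

Telescope via difference of squares: (h+b)(h-b) = -b^2 + h^2, then repeat with the next factor.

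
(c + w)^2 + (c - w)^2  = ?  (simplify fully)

Only the even-power cross terms survive.

2*c^2 + 2*w^2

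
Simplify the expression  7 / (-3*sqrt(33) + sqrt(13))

Multiply numerator and denominator by sqrt(13) + 3*sqrt(33).
Denominator becomes -284; numerator becomes 7*sqrt(13) + 21*sqrt(33).

(-21*sqrt(33) - 7*sqrt(13))/284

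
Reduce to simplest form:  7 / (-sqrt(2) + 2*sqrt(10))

Multiply numerator and denominator by sqrt(2) + 2*sqrt(10).
Denominator becomes 38; numerator becomes 7*sqrt(2) + 14*sqrt(10).

(7*sqrt(2) + 14*sqrt(10))/38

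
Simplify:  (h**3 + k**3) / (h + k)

Factor as (a+b)(a**2-ab+b**2) with a=k, b=h.

h**2 - h*k + k**2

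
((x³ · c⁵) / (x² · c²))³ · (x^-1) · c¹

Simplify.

c^10*x²

Inside the bracket: x¹ · c³
Raise to the power 3: x³ · c⁹
Multiply by (x^-1) · c¹: add exponents.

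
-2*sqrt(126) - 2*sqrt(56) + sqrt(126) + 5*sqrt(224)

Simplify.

13*sqrt(14)

2*sqrt(126) = 6*sqrt(14); 2*sqrt(56) = 4*sqrt(14); sqrt(126) = 3*sqrt(14); 5*sqrt(224) = 20*sqrt(14)
Combine: (-6 - 4 + 3 + 20)·sqrt(14) = 13*sqrt(14)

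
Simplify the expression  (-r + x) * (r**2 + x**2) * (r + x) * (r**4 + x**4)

-r**8 + x**8

Telescope via difference of squares: (x+r)(x-r) = -r**2 + x**2, then repeat with the next factor.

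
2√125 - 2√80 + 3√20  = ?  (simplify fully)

8*√5

2√125 = 10*√5; 2√80 = 8*√5; 3√20 = 6*√5
Combine: (10 - 8 + 6)·√5 = 8*√5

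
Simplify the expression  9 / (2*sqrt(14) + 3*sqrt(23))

(-18*sqrt(14) + 27*sqrt(23))/151

Multiply numerator and denominator by -2*sqrt(14) + 3*sqrt(23).
Denominator becomes 151; numerator becomes -18*sqrt(14) + 27*sqrt(23).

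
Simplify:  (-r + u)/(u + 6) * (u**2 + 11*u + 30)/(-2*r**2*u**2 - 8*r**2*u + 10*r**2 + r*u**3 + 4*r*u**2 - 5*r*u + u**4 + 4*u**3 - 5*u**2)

1/(2*r*u - 2*r + u**2 - u)

Factor: u**2 + 11*u + 30 = (u + 5)*(u + 6);  -2*r**2*u**2 - 8*r**2*u + 10*r**2 + r*u**3 + 4*r*u**2 - 5*r*u + u**4 + 4*u**3 - 5*u**2 = (-r + u)*(u - 1)*(2*r + u)*(u + 5)
Cancel the common factors (u + 5), (u + 6), (-r + u).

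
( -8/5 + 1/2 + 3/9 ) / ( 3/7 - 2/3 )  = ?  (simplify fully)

161/50

Numerator: -8/5 + 1/2 + 3/9 = -23/30
Denominator: 3/7 - 2/3 = -5/21
Divide: (-23/30) · (-21/5) = 161/50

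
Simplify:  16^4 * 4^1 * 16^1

16^4 = 2^16; 4^1 = 2^2; 16^1 = 2^4
Combine exponents: 2^22

2^22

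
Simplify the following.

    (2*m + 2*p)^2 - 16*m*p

Expanding gives 4*m^2 - 8*m*p + 4*p^2, a perfect square.

4*(m - p)^2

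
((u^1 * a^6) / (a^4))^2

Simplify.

Inside the bracket: u^1 * a^2
Raise to the power 2: u^2 * a^4

a^4*u^2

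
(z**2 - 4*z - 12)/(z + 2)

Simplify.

Factor: z**2 - 4*z - 12 = (z + 2)*(z - 6)
Cancel the common factor (z + 2).

z - 6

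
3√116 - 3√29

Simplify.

3√116 = 6*√29; 3√29 = 3*√29
Combine: (6 - 3)·√29 = 3*√29

3*√29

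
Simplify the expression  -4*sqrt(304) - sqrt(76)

4*sqrt(304) = 16*sqrt(19); sqrt(76) = 2*sqrt(19)
Combine: (-16 - 2)·sqrt(19) = -18*sqrt(19)

-18*sqrt(19)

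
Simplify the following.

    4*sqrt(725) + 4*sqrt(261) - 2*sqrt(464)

4*sqrt(725) = 20*sqrt(29); 4*sqrt(261) = 12*sqrt(29); 2*sqrt(464) = 8*sqrt(29)
Combine: (20 + 12 - 8)·sqrt(29) = 24*sqrt(29)

24*sqrt(29)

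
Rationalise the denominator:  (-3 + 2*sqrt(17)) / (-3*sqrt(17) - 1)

(-105 + 11*sqrt(17))/152

Multiply numerator and denominator by -1 + 3*sqrt(17).
Denominator becomes -152; numerator becomes -11*sqrt(17) + 105.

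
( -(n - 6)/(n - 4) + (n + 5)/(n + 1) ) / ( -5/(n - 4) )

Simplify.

Numerator: -(n - 6)/(n - 4) + (n + 5)/(n + 1) = (6*n - 14)/(n**2 - 3*n - 4)
Denominator: -5/(n - 4) = -5/(n - 4)
Divide: ((6*n - 14)/(n**2 - 3*n - 4)) · (-n/5 + 4/5) = (-6*n + 14)/(5*n + 5)

(-6*n + 14)/(5*n + 5)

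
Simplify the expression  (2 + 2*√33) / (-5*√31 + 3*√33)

Multiply numerator and denominator by 3*√33 + 5*√31.
Denominator becomes -478; numerator becomes 6*√33 + 10*√31 + 198 + 10*√1023.

(-5*√1023 - 99 - 5*√31 - 3*√33)/239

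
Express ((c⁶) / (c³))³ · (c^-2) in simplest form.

Inside the bracket: c³
Raise to the power 3: c⁹
Multiply by (c^-2): add exponents.

c⁷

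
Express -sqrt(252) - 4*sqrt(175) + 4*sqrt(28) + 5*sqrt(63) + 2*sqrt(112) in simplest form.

5*sqrt(7)

sqrt(252) = 6*sqrt(7); 4*sqrt(175) = 20*sqrt(7); 4*sqrt(28) = 8*sqrt(7); 5*sqrt(63) = 15*sqrt(7); 2*sqrt(112) = 8*sqrt(7)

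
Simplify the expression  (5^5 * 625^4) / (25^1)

5^19

5^5 = 5^5; 625^4 = 5^16; 25^1 = 5^2
Combine exponents: 5^19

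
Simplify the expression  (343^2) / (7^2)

7^4

343^2 = 7^6; 7^2 = 7^2
Combine exponents: 7^4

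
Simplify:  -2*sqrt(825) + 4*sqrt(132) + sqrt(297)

sqrt(33)

2*sqrt(825) = 10*sqrt(33); 4*sqrt(132) = 8*sqrt(33); sqrt(297) = 3*sqrt(33)
Combine: (-10 + 8 + 3)·sqrt(33) = sqrt(33)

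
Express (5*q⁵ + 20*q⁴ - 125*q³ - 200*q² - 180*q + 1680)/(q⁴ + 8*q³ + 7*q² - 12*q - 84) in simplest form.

5*q - 20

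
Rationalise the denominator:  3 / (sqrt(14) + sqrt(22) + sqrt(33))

(-132*sqrt(21) + 9*sqrt(33) + 75*sqrt(22) + 123*sqrt(14))/1223

Group as (sqrt(14) + sqrt(33)) + sqrt(22); multiply by (sqrt(14) + sqrt(33)) - sqrt(22), then rationalise the remaining surd.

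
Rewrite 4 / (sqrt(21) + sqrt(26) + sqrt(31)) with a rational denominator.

Group as (sqrt(21) + sqrt(26)) + sqrt(31); multiply by (sqrt(21) + sqrt(26)) - sqrt(31), then rationalise the remaining surd.

(-sqrt(16926) + 8*sqrt(31) + 13*sqrt(26) + 18*sqrt(21))/241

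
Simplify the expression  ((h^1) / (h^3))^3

Inside the bracket: (h^-2)
Raise to the power 3: (h^-6)

h^(-6)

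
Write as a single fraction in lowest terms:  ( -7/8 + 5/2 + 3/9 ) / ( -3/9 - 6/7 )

Numerator: -7/8 + 5/2 + 3/9 = 47/24
Denominator: -3/9 - 6/7 = -25/21
Divide: (47/24) · (-21/25) = -329/200

-329/200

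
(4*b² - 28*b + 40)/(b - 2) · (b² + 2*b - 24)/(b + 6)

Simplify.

4*b² - 36*b + 80

Factor: 4*b² - 28*b + 40 = 4·(b - 5)·(b - 2);  b² + 2*b - 24 = (b - 4)·(b + 6)
Cancel the common factors (b + 6), (b - 2).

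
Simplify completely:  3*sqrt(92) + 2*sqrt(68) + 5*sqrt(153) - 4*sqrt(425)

3*sqrt(92) = 6*sqrt(23); 2*sqrt(68) = 4*sqrt(17); 5*sqrt(153) = 15*sqrt(17); 4*sqrt(425) = 20*sqrt(17)

-sqrt(17) + 6*sqrt(23)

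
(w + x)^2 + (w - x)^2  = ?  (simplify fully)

2*w^2 + 2*x^2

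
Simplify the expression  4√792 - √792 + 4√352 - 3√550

19*√22

4√792 = 24*√22; √792 = 6*√22; 4√352 = 16*√22; 3√550 = 15*√22
Combine: (24 - 6 + 16 - 15)·√22 = 19*√22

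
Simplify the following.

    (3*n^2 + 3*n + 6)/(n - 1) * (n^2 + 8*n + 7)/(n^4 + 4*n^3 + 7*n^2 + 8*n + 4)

Factor: 3*n^2 + 3*n + 6 = 3*(n^2 + n + 2);  n^2 + 8*n + 7 = (n + 7)*(n + 1);  n^4 + 4*n^3 + 7*n^2 + 8*n + 4 = (n + 1)*(n + 2)*(n^2 + n + 2)
Cancel the common factors (n^2 + n + 2), (n + 1).

(3*n + 21)/(n^2 + n - 2)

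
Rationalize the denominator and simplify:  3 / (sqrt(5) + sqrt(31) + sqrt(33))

(-6*sqrt(5115) + 9*sqrt(33) + 21*sqrt(31) + 177*sqrt(5))/611

Group as (sqrt(5) + sqrt(33)) + sqrt(31); multiply by (sqrt(5) + sqrt(33)) - sqrt(31), then rationalise the remaining surd.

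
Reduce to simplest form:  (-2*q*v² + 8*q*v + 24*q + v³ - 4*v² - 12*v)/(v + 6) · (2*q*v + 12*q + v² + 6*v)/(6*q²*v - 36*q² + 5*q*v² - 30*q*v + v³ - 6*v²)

(-2*q*v - 4*q + v² + 2*v)/(3*q + v)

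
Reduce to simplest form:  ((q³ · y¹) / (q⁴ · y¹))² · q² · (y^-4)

y^(-4)

Inside the bracket: (q^-1)
Raise to the power 2: (q^-2)
Multiply by q² · (y^-4): add exponents.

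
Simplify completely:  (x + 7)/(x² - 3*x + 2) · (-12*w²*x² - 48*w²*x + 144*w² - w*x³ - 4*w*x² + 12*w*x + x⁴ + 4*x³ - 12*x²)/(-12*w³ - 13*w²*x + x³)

(x² + 13*x + 42)/(w*x - w + x² - x)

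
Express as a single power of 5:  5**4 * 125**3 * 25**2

5**17

5**4 = 5**4; 125**3 = 5**9; 25**2 = 5**4
Combine exponents: 5**17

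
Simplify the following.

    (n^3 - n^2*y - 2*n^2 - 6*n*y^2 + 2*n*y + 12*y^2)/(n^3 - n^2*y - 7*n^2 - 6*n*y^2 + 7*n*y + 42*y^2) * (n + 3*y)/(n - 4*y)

Factor: n^3 - n^2*y - 2*n^2 - 6*n*y^2 + 2*n*y + 12*y^2 = (n + 2*y)*(n - 3*y)*(n - 2);  n^3 - n^2*y - 7*n^2 - 6*n*y^2 + 7*n*y + 42*y^2 = (n - 3*y)*(n - 7)*(n + 2*y)
Cancel the common factors (n - 3*y), (n + 2*y).

(-n^2 - 3*n*y + 2*n + 6*y)/(-n^2 + 4*n*y + 7*n - 28*y)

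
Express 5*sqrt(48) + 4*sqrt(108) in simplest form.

5*sqrt(48) = 20*sqrt(3); 4*sqrt(108) = 24*sqrt(3)
Combine: (20 + 24)·sqrt(3) = 44*sqrt(3)

44*sqrt(3)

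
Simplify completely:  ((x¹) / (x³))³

x^(-6)

Inside the bracket: (x^-2)
Raise to the power 3: (x^-6)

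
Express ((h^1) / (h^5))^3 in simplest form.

Inside the bracket: (h^-4)
Raise to the power 3: (h^-12)

h^(-12)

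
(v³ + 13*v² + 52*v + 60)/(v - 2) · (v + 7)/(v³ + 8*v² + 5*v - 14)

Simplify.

Factor: v³ + 13*v² + 52*v + 60 = (v + 5)·(v + 2)·(v + 6);  v³ + 8*v² + 5*v - 14 = (v + 2)·(v + 7)·(v - 1)
Cancel the common factors (v + 7), (v + 2).

(v² + 11*v + 30)/(v² - 3*v + 2)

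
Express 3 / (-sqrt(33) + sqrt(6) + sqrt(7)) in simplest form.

(-30*sqrt(33) - 48*sqrt(7) - 51*sqrt(6) - 9*sqrt(154))/116

Group as (sqrt(6) + sqrt(7)) - sqrt(33); multiply by (sqrt(6) + sqrt(7)) + sqrt(33), then rationalise the remaining surd.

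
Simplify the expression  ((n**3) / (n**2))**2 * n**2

n**4

Inside the bracket: n**1
Raise to the power 2: n**2
Multiply by n**2: add exponents.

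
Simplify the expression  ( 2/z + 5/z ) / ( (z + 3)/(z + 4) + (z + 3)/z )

Numerator: 2/z + 5/z = 7/z
Denominator: (z + 3)/(z + 4) + (z + 3)/z = (2*z² + 10*z + 12)/(z² + 4*z)
Divide: (7/z) · ((z² + 4*z)/(2*z² + 10*z + 12)) = (7*z + 28)/(2*z² + 10*z + 12)

(7*z + 28)/(2*z² + 10*z + 12)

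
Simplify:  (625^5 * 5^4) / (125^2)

625^5 = 5^20; 5^4 = 5^4; 125^2 = 5^6
Combine exponents: 5^18

5^18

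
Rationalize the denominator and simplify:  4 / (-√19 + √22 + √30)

(-132*√19 + 44*√30 + 108*√22 + 16*√3135)/1551

Group as (√22 + √30) - √19; multiply by (√22 + √30) + √19, then rationalise the remaining surd.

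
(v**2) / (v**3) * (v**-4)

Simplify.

v**(-5)

Quotient: (v**-1)
Multiply by (v**-4): add exponents.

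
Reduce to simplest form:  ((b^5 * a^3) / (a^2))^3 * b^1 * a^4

a^7*b^16

Inside the bracket: b^5 * a^1
Raise to the power 3: b^15 * a^3
Multiply by b^1 * a^4: add exponents.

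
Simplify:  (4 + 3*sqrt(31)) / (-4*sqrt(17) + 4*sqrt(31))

(4*sqrt(17) + 4*sqrt(31) + 3*sqrt(527) + 93)/56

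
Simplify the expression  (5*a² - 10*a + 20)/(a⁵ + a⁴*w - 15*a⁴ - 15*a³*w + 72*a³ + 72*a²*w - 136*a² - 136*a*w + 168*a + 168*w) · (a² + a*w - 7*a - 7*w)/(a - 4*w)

-5/(-a² + 4*a*w + 6*a - 24*w)

Factor: 5*a² - 10*a + 20 = 5·(a² - 2*a + 4);  a⁵ + a⁴*w - 15*a⁴ - 15*a³*w + 72*a³ + 72*a²*w - 136*a² - 136*a*w + 168*a + 168*w = (a - 6)·(a - 7)·(a² - 2*a + 4)·(a + w);  a² + a*w - 7*a - 7*w = (a + w)·(a - 7)
Cancel the common factors (a² - 2*a + 4), (a - 7), (a + w).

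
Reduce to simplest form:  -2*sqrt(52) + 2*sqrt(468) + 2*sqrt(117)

2*sqrt(52) = 4*sqrt(13); 2*sqrt(468) = 12*sqrt(13); 2*sqrt(117) = 6*sqrt(13)
Combine: (-4 + 12 + 6)·sqrt(13) = 14*sqrt(13)

14*sqrt(13)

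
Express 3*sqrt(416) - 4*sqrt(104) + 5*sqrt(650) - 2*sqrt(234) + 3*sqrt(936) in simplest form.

41*sqrt(26)

3*sqrt(416) = 12*sqrt(26); 4*sqrt(104) = 8*sqrt(26); 5*sqrt(650) = 25*sqrt(26); 2*sqrt(234) = 6*sqrt(26); 3*sqrt(936) = 18*sqrt(26)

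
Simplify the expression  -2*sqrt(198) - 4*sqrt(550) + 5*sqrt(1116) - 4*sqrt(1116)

-26*sqrt(22) + 6*sqrt(31)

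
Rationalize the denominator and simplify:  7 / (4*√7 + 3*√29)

(-28*√7 + 21*√29)/149

Multiply numerator and denominator by -4*√7 + 3*√29.
Denominator becomes 149; numerator becomes -28*√7 + 21*√29.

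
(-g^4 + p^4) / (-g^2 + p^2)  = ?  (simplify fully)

Factor p^4 - g^4 and cancel (-g^2 + p^2).

g^2 + p^2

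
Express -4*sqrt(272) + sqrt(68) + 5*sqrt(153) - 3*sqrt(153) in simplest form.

-8*sqrt(17)

4*sqrt(272) = 16*sqrt(17); sqrt(68) = 2*sqrt(17); 5*sqrt(153) = 15*sqrt(17); 3*sqrt(153) = 9*sqrt(17)
Combine: (-16 + 2 + 15 - 9)·sqrt(17) = -8*sqrt(17)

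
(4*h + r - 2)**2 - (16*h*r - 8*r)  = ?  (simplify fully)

After expansion: 16*h**2 - 8*h*r - 16*h + r**2 + 4*r + 4 — a perfect-square trinomial.

(-4*h + r + 2)**2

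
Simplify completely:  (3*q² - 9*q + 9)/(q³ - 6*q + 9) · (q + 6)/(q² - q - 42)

3/(q² - 4*q - 21)

Factor: 3*q² - 9*q + 9 = 3·(q² - 3*q + 3);  q³ - 6*q + 9 = (q + 3)·(q² - 3*q + 3);  q² - q - 42 = (q + 6)·(q - 7)
Cancel the common factors (q² - 3*q + 3), (q + 6).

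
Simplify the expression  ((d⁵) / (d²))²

d⁶

Inside the bracket: d³
Raise to the power 2: d⁶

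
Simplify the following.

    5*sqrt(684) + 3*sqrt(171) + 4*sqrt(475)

59*sqrt(19)

5*sqrt(684) = 30*sqrt(19); 3*sqrt(171) = 9*sqrt(19); 4*sqrt(475) = 20*sqrt(19)
Combine: (30 + 9 + 20)·sqrt(19) = 59*sqrt(19)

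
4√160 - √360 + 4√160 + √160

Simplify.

30*√10

4√160 = 16*√10; √360 = 6*√10; 4√160 = 16*√10; √160 = 4*√10
Combine: (16 - 6 + 16 + 4)·√10 = 30*√10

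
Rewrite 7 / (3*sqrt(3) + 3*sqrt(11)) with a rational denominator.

Multiply numerator and denominator by -3*sqrt(11) + 3*sqrt(3).
Denominator becomes -72; numerator becomes -21*sqrt(11) + 21*sqrt(3).

(-7*sqrt(3) + 7*sqrt(11))/24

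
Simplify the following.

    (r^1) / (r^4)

Quotient: (r^-3)

r^(-3)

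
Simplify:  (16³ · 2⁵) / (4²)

16³ = 2^12; 2⁵ = 2^5; 4² = 2^4
Combine exponents: 2^13

2^13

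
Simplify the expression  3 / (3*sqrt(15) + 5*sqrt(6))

Multiply numerator and denominator by -3*sqrt(15) + 5*sqrt(6).
Denominator becomes 15; numerator becomes -9*sqrt(15) + 15*sqrt(6).

(-3*sqrt(15) + 5*sqrt(6))/5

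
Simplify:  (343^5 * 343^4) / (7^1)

343^5 = 7^15; 343^4 = 7^12; 7^1 = 7^1
Combine exponents: 7^26

7^26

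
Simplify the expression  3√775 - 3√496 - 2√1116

-9*√31

3√775 = 15*√31; 3√496 = 12*√31; 2√1116 = 12*√31
Combine: (15 - 12 - 12)·√31 = -9*√31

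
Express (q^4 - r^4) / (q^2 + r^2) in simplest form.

q^2 - r^2

Difference of fourth powers: factor out (q^2 + r^2).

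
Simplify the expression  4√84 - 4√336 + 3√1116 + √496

-8*√21 + 22*√31

4√84 = 8*√21; 4√336 = 16*√21; 3√1116 = 18*√31; √496 = 4*√31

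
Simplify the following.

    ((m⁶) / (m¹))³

Inside the bracket: m⁵
Raise to the power 3: m^15

m^15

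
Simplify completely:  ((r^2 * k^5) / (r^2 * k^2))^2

k^6

Inside the bracket: k^3
Raise to the power 2: k^6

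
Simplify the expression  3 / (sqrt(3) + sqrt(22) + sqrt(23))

(-3*sqrt(1518) + 3*sqrt(23) + 6*sqrt(22) + 63*sqrt(3))/130

Group as (sqrt(3) + sqrt(22)) + sqrt(23); multiply by (sqrt(3) + sqrt(22)) - sqrt(23), then rationalise the remaining surd.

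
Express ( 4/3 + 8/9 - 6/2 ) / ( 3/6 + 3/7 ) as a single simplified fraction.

-98/117

Numerator: 4/3 + 8/9 - 6/2 = -7/9
Denominator: 3/6 + 3/7 = 13/14
Divide: (-7/9) · (14/13) = -98/117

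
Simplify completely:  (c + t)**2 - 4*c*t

Expand the square and combine the 4*c*t term.

(c - t)**2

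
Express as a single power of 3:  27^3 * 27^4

3^21

27^3 = 3^9; 27^4 = 3^12
Combine exponents: 3^21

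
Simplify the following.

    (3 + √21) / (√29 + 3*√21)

(-√609 - 3*√29 + 9*√21 + 63)/160

Multiply numerator and denominator by -√29 + 3*√21.
Denominator becomes 160; numerator becomes -√609 - 3*√29 + 9*√21 + 63.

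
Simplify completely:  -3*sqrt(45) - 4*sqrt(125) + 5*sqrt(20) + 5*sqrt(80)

3*sqrt(45) = 9*sqrt(5); 4*sqrt(125) = 20*sqrt(5); 5*sqrt(20) = 10*sqrt(5); 5*sqrt(80) = 20*sqrt(5)
Combine: (-9 - 20 + 10 + 20)·sqrt(5) = sqrt(5)

sqrt(5)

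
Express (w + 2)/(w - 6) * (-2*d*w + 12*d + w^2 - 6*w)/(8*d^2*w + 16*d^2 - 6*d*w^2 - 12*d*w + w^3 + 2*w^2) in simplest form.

Factor: -2*d*w + 12*d + w^2 - 6*w = (-2*d + w)*(w - 6);  8*d^2*w + 16*d^2 - 6*d*w^2 - 12*d*w + w^3 + 2*w^2 = (-4*d + w)*(-2*d + w)*(w + 2)
Cancel the common factors (w - 6), (w + 2), (-2*d + w).

1/(-4*d + w)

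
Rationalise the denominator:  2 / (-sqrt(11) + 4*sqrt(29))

(2*sqrt(11) + 8*sqrt(29))/453

Multiply numerator and denominator by sqrt(11) + 4*sqrt(29).
Denominator becomes 453; numerator becomes 2*sqrt(11) + 8*sqrt(29).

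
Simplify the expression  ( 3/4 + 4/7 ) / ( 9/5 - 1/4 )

185/217

Numerator: 3/4 + 4/7 = 37/28
Denominator: 9/5 - 1/4 = 31/20
Divide: (37/28) · (20/31) = 185/217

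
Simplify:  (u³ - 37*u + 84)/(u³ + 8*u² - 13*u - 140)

(u - 3)/(u + 5)

Factor: u³ - 37*u + 84 = (u + 7)·(u - 4)·(u - 3);  u³ + 8*u² - 13*u - 140 = (u + 5)·(u + 7)·(u - 4)
Cancel the common factors (u - 4), (u + 7).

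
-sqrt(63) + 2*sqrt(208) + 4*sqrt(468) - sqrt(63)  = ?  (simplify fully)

-6*sqrt(7) + 32*sqrt(13)

sqrt(63) = 3*sqrt(7); 2*sqrt(208) = 8*sqrt(13); 4*sqrt(468) = 24*sqrt(13); sqrt(63) = 3*sqrt(7)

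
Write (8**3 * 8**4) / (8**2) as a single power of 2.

8**3 = 2**9; 8**4 = 2**12; 8**2 = 2**6
Combine exponents: 2**15

2**15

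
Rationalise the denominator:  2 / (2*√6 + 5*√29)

(-4*√6 + 10*√29)/701

Multiply numerator and denominator by -2*√6 + 5*√29.
Denominator becomes 701; numerator becomes -4*√6 + 10*√29.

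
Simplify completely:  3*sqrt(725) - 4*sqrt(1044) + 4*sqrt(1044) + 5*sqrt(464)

3*sqrt(725) = 15*sqrt(29); 4*sqrt(1044) = 24*sqrt(29); 4*sqrt(1044) = 24*sqrt(29); 5*sqrt(464) = 20*sqrt(29)
Combine: (15 - 24 + 24 + 20)·sqrt(29) = 35*sqrt(29)

35*sqrt(29)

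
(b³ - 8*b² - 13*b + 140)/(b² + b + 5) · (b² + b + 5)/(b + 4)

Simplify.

b² - 12*b + 35

Factor: b³ - 8*b² - 13*b + 140 = (b - 5)·(b + 4)·(b - 7)
Cancel the common factors (b² + b + 5), (b + 4).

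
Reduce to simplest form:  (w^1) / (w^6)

w^(-5)

Quotient: (w^-5)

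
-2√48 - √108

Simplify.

2√48 = 8*√3; √108 = 6*√3
Combine: (-8 - 6)·√3 = -14*√3

-14*√3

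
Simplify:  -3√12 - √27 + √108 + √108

3√12 = 6*√3; √27 = 3*√3; √108 = 6*√3; √108 = 6*√3
Combine: (-6 - 3 + 6 + 6)·√3 = 3*√3

3*√3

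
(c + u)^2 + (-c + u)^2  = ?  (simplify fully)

2*c^2 + 2*u^2

Binomially expand both and collect terms in u, c.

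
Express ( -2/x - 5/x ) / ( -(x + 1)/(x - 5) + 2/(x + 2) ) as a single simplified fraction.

Numerator: -2/x - 5/x = -7/x
Denominator: -(x + 1)/(x - 5) + 2/(x + 2) = (-x^2 - x - 12)/(x^2 - 3*x - 10)
Divide: (-7/x) · ((x^2 - 3*x - 10)/(-x^2 - x - 12)) = (7*x^2 - 21*x - 70)/(x^3 + x^2 + 12*x)

(7*x^2 - 21*x - 70)/(x^3 + x^2 + 12*x)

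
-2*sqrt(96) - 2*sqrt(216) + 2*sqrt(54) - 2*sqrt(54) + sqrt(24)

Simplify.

-18*sqrt(6)

2*sqrt(96) = 8*sqrt(6); 2*sqrt(216) = 12*sqrt(6); 2*sqrt(54) = 6*sqrt(6); 2*sqrt(54) = 6*sqrt(6); sqrt(24) = 2*sqrt(6)
Combine: (-8 - 12 + 6 - 6 + 2)·sqrt(6) = -18*sqrt(6)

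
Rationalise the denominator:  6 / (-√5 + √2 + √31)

(-51*√2 - 3*√310 + 42*√5 + 36*√31)/134

Group as (√2 + √31) - √5; multiply by (√2 + √31) + √5, then rationalise the remaining surd.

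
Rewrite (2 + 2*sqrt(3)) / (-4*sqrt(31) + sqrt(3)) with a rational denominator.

Multiply numerator and denominator by sqrt(3) + 4*sqrt(31).
Denominator becomes -493; numerator becomes 2*sqrt(3) + 6 + 8*sqrt(31) + 8*sqrt(93).

(-8*sqrt(93) - 8*sqrt(31) - 6 - 2*sqrt(3))/493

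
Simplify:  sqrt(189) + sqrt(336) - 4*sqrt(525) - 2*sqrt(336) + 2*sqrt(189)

-15*sqrt(21)

sqrt(189) = 3*sqrt(21); sqrt(336) = 4*sqrt(21); 4*sqrt(525) = 20*sqrt(21); 2*sqrt(336) = 8*sqrt(21); 2*sqrt(189) = 6*sqrt(21)
Combine: (3 + 4 - 20 - 8 + 6)·sqrt(21) = -15*sqrt(21)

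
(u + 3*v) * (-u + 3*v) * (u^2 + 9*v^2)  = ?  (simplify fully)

-u^4 + 81*v^4

Telescope via difference of squares: ((3*v)+u)((3*v)-u) = -u^2 + 9*v^2, then repeat with the next factor.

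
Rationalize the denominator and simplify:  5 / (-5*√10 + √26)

(-25*√10 - 5*√26)/224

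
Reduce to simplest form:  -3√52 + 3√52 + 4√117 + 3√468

30*√13

3√52 = 6*√13; 3√52 = 6*√13; 4√117 = 12*√13; 3√468 = 18*√13
Combine: (-6 + 6 + 12 + 18)·√13 = 30*√13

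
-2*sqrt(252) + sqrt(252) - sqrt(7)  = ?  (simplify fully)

2*sqrt(252) = 12*sqrt(7); sqrt(252) = 6*sqrt(7); sqrt(7) = sqrt(7)
Combine: (-12 + 6 - 1)·sqrt(7) = -7*sqrt(7)

-7*sqrt(7)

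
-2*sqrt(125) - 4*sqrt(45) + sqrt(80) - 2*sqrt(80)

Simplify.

2*sqrt(125) = 10*sqrt(5); 4*sqrt(45) = 12*sqrt(5); sqrt(80) = 4*sqrt(5); 2*sqrt(80) = 8*sqrt(5)
Combine: (-10 - 12 + 4 - 8)·sqrt(5) = -26*sqrt(5)

-26*sqrt(5)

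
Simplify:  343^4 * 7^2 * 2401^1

343^4 = 7^12; 7^2 = 7^2; 2401^1 = 7^4
Combine exponents: 7^18

7^18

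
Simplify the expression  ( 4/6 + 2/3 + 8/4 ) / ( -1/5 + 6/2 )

Numerator: 4/6 + 2/3 + 8/4 = 10/3
Denominator: -1/5 + 6/2 = 14/5
Divide: (10/3) · (5/14) = 25/21

25/21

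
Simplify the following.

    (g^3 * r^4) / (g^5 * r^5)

1/(g^2*r)

Quotient: (g^-2) * (r^-1)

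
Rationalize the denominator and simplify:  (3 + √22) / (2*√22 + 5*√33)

(-44 - 6*√22 + 15*√33 + 55*√6)/737

Multiply numerator and denominator by -5*√33 + 2*√22.
Denominator becomes -737; numerator becomes -55*√6 - 15*√33 + 6*√22 + 44.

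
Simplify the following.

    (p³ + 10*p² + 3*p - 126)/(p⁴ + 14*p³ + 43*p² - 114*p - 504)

Factor: p³ + 10*p² + 3*p - 126 = (p + 7)·(p - 3)·(p + 6);  p⁴ + 14*p³ + 43*p² - 114*p - 504 = (p + 7)·(p + 4)·(p - 3)·(p + 6)
Cancel the common factors (p + 7), (p + 6), (p - 3).

1/(p + 4)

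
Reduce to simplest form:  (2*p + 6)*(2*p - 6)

4*p^2 - 36

Difference of squares with P = 2*p, Q = 6.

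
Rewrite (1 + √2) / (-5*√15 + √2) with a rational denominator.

Multiply numerator and denominator by √2 + 5*√15.
Denominator becomes -373; numerator becomes √2 + 2 + 5*√15 + 5*√30.

(-5*√30 - 5*√15 - 2 - √2)/373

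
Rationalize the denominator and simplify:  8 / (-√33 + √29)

-2*√33 - 2*√29

Multiply numerator and denominator by √29 + √33.
Denominator becomes -4; numerator becomes 8*√29 + 8*√33.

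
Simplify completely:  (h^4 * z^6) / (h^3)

Quotient: h^1 * z^6

h*z^6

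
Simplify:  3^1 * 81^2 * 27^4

3^1 = 3^1; 81^2 = 3^8; 27^4 = 3^12
Combine exponents: 3^21

3^21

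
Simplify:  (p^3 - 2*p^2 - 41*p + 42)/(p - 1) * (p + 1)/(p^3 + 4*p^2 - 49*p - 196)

(p^2 + 7*p + 6)/(p^2 + 11*p + 28)

Factor: p^3 - 2*p^2 - 41*p + 42 = (p - 1)*(p + 6)*(p - 7);  p^3 + 4*p^2 - 49*p - 196 = (p + 7)*(p + 4)*(p - 7)
Cancel the common factors (p - 7), (p - 1).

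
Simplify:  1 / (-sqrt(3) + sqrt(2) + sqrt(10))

-11*sqrt(2) - 4*sqrt(15) + 9*sqrt(3) + 5*sqrt(10)

Group as (sqrt(2) + sqrt(10)) - sqrt(3); multiply by (sqrt(2) + sqrt(10)) + sqrt(3), then rationalise the remaining surd.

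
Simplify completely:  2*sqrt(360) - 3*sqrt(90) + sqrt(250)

2*sqrt(360) = 12*sqrt(10); 3*sqrt(90) = 9*sqrt(10); sqrt(250) = 5*sqrt(10)
Combine: (12 - 9 + 5)·sqrt(10) = 8*sqrt(10)

8*sqrt(10)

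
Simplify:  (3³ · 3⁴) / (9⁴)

3³ = 3^3; 3⁴ = 3^4; 9⁴ = 3^8
Combine exponents: 3^(-1)

3^(-1)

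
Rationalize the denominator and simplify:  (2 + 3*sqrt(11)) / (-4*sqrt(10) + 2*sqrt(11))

(-6*sqrt(110) - 33 - 4*sqrt(10) - 2*sqrt(11))/58

Multiply numerator and denominator by 2*sqrt(11) + 4*sqrt(10).
Denominator becomes -116; numerator becomes 4*sqrt(11) + 8*sqrt(10) + 66 + 12*sqrt(110).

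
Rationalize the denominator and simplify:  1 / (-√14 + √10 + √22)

Group as (√10 + √22) - √14; multiply by (√10 + √22) + √14, then rationalise the remaining surd.

(-9*√14 + √22 + 13*√10 + 2*√770)/278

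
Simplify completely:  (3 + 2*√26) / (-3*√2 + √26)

Multiply numerator and denominator by 3*√2 + √26.
Denominator becomes 8; numerator becomes 9*√2 + 3*√26 + 12*√13 + 52.

(9*√2 + 3*√26 + 12*√13 + 52)/8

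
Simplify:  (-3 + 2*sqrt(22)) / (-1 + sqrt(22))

Multiply numerator and denominator by -sqrt(22) - 1.
Denominator becomes -21; numerator becomes -41 + sqrt(22).

(-sqrt(22) + 41)/21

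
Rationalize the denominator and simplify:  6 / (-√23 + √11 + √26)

(-7*√23 + 4*√26 + 19*√11 + √6578)/79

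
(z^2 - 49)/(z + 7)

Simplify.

Factor: z^2 - 49 = (z + 7)*(z - 7)
Cancel the common factor (z + 7).

z - 7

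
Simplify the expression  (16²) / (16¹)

2^4

16² = 2^8; 16¹ = 2^4
Combine exponents: 2^4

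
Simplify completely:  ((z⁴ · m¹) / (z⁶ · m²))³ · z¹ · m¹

1/(m²*z⁵)

Inside the bracket: (z^-2) · (m^-1)
Raise to the power 3: (z^-6) · (m^-3)
Multiply by z¹ · m¹: add exponents.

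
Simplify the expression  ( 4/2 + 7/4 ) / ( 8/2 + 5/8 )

Numerator: 4/2 + 7/4 = 15/4
Denominator: 8/2 + 5/8 = 37/8
Divide: (15/4) · (8/37) = 30/37

30/37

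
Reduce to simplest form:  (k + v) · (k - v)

(k+v)(k-v) = k² - v².

k² - v²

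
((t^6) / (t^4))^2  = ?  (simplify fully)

Inside the bracket: t^2
Raise to the power 2: t^4

t^4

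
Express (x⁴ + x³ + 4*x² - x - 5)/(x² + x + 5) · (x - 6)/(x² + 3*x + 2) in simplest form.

(x² - 7*x + 6)/(x + 2)

Factor: x⁴ + x³ + 4*x² - x - 5 = (x + 1)·(x² + x + 5)·(x - 1);  x² + 3*x + 2 = (x + 2)·(x + 1)
Cancel the common factors (x² + x + 5), (x + 1).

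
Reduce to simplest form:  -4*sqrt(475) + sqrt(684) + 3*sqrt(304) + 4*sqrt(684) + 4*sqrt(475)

4*sqrt(475) = 20*sqrt(19); sqrt(684) = 6*sqrt(19); 3*sqrt(304) = 12*sqrt(19); 4*sqrt(684) = 24*sqrt(19); 4*sqrt(475) = 20*sqrt(19)
Combine: (-20 + 6 + 12 + 24 + 20)·sqrt(19) = 42*sqrt(19)

42*sqrt(19)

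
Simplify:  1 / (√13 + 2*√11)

(-√13 + 2*√11)/31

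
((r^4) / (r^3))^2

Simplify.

Inside the bracket: r^1
Raise to the power 2: r^2

r^2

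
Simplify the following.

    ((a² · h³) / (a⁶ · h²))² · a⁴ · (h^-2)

Inside the bracket: (a^-4) · h¹
Raise to the power 2: (a^-8) · h²
Multiply by a⁴ · (h^-2): add exponents.

a^(-4)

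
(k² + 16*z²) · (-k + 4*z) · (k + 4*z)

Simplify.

-k⁴ + 256*z⁴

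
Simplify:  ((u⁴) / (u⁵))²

u^(-2)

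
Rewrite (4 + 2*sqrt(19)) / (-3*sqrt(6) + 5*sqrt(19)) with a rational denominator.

(12*sqrt(6) + 6*sqrt(114) + 20*sqrt(19) + 190)/421

Multiply numerator and denominator by 3*sqrt(6) + 5*sqrt(19).
Denominator becomes 421; numerator becomes 12*sqrt(6) + 6*sqrt(114) + 20*sqrt(19) + 190.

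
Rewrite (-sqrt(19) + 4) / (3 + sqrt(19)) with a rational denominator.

Multiply numerator and denominator by -sqrt(19) + 3.
Denominator becomes -10; numerator becomes -7*sqrt(19) + 31.

(-31 + 7*sqrt(19))/10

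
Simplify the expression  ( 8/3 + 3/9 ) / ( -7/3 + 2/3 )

-9/5

Numerator: 8/3 + 3/9 = 3
Denominator: -7/3 + 2/3 = -5/3
Divide: (3) · (-3/5) = -9/5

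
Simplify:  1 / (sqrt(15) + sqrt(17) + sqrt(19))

(-2*sqrt(4845) + 13*sqrt(19) + 17*sqrt(17) + 21*sqrt(15))/851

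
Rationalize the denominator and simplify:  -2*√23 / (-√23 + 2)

(4*√23 + 46)/19

Multiply numerator and denominator by 2 + √23.
Denominator becomes -19; numerator becomes -46 - 4*√23.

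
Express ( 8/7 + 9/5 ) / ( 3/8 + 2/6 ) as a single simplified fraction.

2472/595

Numerator: 8/7 + 9/5 = 103/35
Denominator: 3/8 + 2/6 = 17/24
Divide: (103/35) · (24/17) = 2472/595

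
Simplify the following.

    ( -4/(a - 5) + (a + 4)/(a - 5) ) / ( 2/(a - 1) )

(a**2 - a)/(2*a - 10)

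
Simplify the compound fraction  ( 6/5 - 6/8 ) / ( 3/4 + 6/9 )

27/85

Numerator: 6/5 - 6/8 = 9/20
Denominator: 3/4 + 6/9 = 17/12
Divide: (9/20) · (12/17) = 27/85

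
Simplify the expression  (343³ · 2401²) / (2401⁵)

7^(-3)

343³ = 7^9; 2401² = 7^8; 2401⁵ = 7^20
Combine exponents: 7^(-3)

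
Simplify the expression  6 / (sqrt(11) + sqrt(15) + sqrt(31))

(-12*sqrt(5115) - 30*sqrt(31) + 162*sqrt(15) + 210*sqrt(11))/635

Group as (sqrt(11) + sqrt(31)) + sqrt(15); multiply by (sqrt(11) + sqrt(31)) - sqrt(15), then rationalise the remaining surd.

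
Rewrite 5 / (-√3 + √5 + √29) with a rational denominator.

(-135*√5 - 10*√435 + 155*√3 + 105*√29)/381

Group as (√5 + √29) - √3; multiply by (√5 + √29) + √3, then rationalise the remaining surd.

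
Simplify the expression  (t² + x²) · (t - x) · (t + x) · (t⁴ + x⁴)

Telescope via difference of squares: (t+x)(t-x) = t² - x², then repeat with the next factor.

t⁸ - x⁸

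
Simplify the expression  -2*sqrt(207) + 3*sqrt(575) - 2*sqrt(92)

5*sqrt(23)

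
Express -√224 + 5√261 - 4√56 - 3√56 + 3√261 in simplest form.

√224 = 4*√14; 5√261 = 15*√29; 4√56 = 8*√14; 3√56 = 6*√14; 3√261 = 9*√29

-18*√14 + 24*√29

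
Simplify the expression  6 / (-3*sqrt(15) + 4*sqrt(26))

(18*sqrt(15) + 24*sqrt(26))/281

Multiply numerator and denominator by 3*sqrt(15) + 4*sqrt(26).
Denominator becomes 281; numerator becomes 18*sqrt(15) + 24*sqrt(26).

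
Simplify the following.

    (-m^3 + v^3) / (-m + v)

m^2 + m*v + v^2

Factor as (a-b)(a^2+ab+b^2) with a=v, b=m.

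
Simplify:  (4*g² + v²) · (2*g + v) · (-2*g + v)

-16*g⁴ + v⁴

Pair the conjugate factors: (v+(2*g))(v-(2*g)) = -4*g² + v², then repeat with the next factor.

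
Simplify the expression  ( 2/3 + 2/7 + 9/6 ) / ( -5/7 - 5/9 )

-309/160

Numerator: 2/3 + 2/7 + 9/6 = 103/42
Denominator: -5/7 - 5/9 = -80/63
Divide: (103/42) · (-63/80) = -309/160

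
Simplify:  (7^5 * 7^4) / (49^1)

7^5 = 7^5; 7^4 = 7^4; 49^1 = 7^2
Combine exponents: 7^7

7^7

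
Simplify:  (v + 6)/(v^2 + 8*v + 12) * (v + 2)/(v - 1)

1/(v - 1)

Factor: v^2 + 8*v + 12 = (v + 6)*(v + 2)
Cancel the common factors (v + 6), (v + 2).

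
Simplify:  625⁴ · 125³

625⁴ = 5^16; 125³ = 5^9
Combine exponents: 5^25

5^25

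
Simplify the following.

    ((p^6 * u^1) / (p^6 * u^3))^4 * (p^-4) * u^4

Inside the bracket: (u^-2)
Raise to the power 4: (u^-8)
Multiply by (p^-4) * u^4: add exponents.

1/(p^4*u^4)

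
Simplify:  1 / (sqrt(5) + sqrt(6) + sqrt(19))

Group as (sqrt(5) + sqrt(19)) + sqrt(6); multiply by (sqrt(5) + sqrt(19)) - sqrt(6), then rationalise the remaining surd.

(-sqrt(570) - 4*sqrt(19) + 9*sqrt(6) + 10*sqrt(5))/28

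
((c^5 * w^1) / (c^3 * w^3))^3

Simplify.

Inside the bracket: c^2 * (w^-2)
Raise to the power 3: c^6 * (w^-6)

c^6/w^6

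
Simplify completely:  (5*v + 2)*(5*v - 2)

25*v^2 - 4

Difference of squares with P = 5*v, Q = 2.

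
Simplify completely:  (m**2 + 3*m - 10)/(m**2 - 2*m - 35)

Factor: m**2 + 3*m - 10 = (m - 2)*(m + 5);  m**2 - 2*m - 35 = (m - 7)*(m + 5)
Cancel the common factor (m + 5).

(m - 2)/(m - 7)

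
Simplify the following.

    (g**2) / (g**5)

g**(-3)

Quotient: (g**-3)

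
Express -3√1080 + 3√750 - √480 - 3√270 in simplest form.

-16*√30

3√1080 = 18*√30; 3√750 = 15*√30; √480 = 4*√30; 3√270 = 9*√30
Combine: (-18 + 15 - 4 - 9)·√30 = -16*√30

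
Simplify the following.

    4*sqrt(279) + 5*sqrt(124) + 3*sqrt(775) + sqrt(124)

39*sqrt(31)

4*sqrt(279) = 12*sqrt(31); 5*sqrt(124) = 10*sqrt(31); 3*sqrt(775) = 15*sqrt(31); sqrt(124) = 2*sqrt(31)
Combine: (12 + 10 + 15 + 2)·sqrt(31) = 39*sqrt(31)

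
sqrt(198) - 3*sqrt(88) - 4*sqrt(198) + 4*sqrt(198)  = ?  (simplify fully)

sqrt(198) = 3*sqrt(22); 3*sqrt(88) = 6*sqrt(22); 4*sqrt(198) = 12*sqrt(22); 4*sqrt(198) = 12*sqrt(22)
Combine: (3 - 6 - 12 + 12)·sqrt(22) = -3*sqrt(22)

-3*sqrt(22)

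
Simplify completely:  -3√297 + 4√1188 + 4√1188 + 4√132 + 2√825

57*√33

3√297 = 9*√33; 4√1188 = 24*√33; 4√1188 = 24*√33; 4√132 = 8*√33; 2√825 = 10*√33
Combine: (-9 + 24 + 24 + 8 + 10)·√33 = 57*√33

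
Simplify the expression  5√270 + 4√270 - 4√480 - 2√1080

5√270 = 15*√30; 4√270 = 12*√30; 4√480 = 16*√30; 2√1080 = 12*√30
Combine: (15 + 12 - 16 - 12)·√30 = -√30

-√30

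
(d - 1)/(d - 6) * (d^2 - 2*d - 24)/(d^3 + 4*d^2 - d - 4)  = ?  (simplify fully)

Factor: d^2 - 2*d - 24 = (d - 6)*(d + 4);  d^3 + 4*d^2 - d - 4 = (d + 4)*(d - 1)*(d + 1)
Cancel the common factors (d + 4), (d - 1), (d - 6).

1/(d + 1)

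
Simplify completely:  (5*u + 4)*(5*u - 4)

Product of conjugates: (P+Q)(P-Q) = P^2 - Q^2.

25*u^2 - 16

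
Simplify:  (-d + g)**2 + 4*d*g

(d + g)**2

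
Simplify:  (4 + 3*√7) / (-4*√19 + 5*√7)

Multiply numerator and denominator by 5*√7 + 4*√19.
Denominator becomes -129; numerator becomes 20*√7 + 16*√19 + 105 + 12*√133.

(-12*√133 - 105 - 16*√19 - 20*√7)/129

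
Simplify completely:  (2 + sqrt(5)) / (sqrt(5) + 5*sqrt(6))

(-5 - 2*sqrt(5) + 10*sqrt(6) + 5*sqrt(30))/145

Multiply numerator and denominator by -5*sqrt(6) + sqrt(5).
Denominator becomes -145; numerator becomes -5*sqrt(30) - 10*sqrt(6) + 2*sqrt(5) + 5.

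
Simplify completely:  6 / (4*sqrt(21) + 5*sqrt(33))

Multiply numerator and denominator by -4*sqrt(21) + 5*sqrt(33).
Denominator becomes 489; numerator becomes -24*sqrt(21) + 30*sqrt(33).

(-8*sqrt(21) + 10*sqrt(33))/163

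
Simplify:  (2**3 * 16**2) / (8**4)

2**3 = 2**3; 16**2 = 2**8; 8**4 = 2**12
Combine exponents: 2**(-1)

2**(-1)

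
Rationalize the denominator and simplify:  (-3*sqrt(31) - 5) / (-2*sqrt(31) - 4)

(-sqrt(31) + 83)/54

Multiply numerator and denominator by -4 + 2*sqrt(31).
Denominator becomes -108; numerator becomes -166 + 2*sqrt(31).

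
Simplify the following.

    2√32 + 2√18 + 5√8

2√32 = 8*√2; 2√18 = 6*√2; 5√8 = 10*√2
Combine: (8 + 6 + 10)·√2 = 24*√2

24*√2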